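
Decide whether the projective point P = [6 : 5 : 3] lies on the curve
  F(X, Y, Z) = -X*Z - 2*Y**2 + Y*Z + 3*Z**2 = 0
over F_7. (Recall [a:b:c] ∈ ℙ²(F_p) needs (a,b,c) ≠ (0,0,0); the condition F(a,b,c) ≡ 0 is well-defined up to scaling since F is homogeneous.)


F(6,5,3) ≡ 2 (mod 7); P is NOT on the curve.

Evaluate F(6, 5, 3) term-by-term (mod 7).
  -X*Z ↦ -1·6·1·3 = -18
  -2*Y**2 ↦ -2·1·25·1 = -50
  Y*Z ↦ 1·1·5·3 = 15
  3*Z**2 ↦ 3·1·1·9 = 27
Sum: F(6, 5, 3) = (-18) + (-50) + (15) + (27) = -26.
Reducing mod 7: -26 ≡ 2 (mod 7).
Since F(a, b, c) ≡ 2 ≠ 0 (mod 7), P does NOT lie on the curve.


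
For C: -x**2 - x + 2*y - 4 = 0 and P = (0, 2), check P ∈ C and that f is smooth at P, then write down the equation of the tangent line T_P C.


Tangent line at P: -x + 2*y - 4 = 0.

Step 1: f(0, 2) = 0, so P lies on C.
Step 2: partial derivatives
  f_x(x, y) = -2*x - 1, f_y(x, y) = 2.
  f_x(P) = -1, f_y(P) = 2 (gradient nonzero, so P is smooth).
Step 3: tangent line at P: -1·(x − 0) + 2·(y − 2) = 0.
Expanding: -x + 2*y - 4 = 0.


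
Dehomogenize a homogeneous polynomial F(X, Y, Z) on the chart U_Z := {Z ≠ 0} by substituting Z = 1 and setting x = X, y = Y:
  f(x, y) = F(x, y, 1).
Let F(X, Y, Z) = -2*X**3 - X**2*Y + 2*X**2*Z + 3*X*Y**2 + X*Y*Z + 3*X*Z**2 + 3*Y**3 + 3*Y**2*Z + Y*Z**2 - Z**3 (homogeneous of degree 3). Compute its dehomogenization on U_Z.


f(x, y) = -2*x**3 - x**2*y + 2*x**2 + 3*x*y**2 + x*y + 3*x + 3*y**3 + 3*y**2 + y - 1

On U_Z we set Z = 1. Each monomial c·X^i·Y^j·Z^k in F becomes c·x^i·y^j·1^k = c·x^i·y^j.
Substituting Z = 1: F(X, Y, 1) = -2*x**3 - x**2*y + 2*x**2 + 3*x*y**2 + x*y + 3*x + 3*y**3 + 3*y**2 + y - 1.
Note: deg(f) ≤ deg(F) = 3; strict inequality happens when F is divisible by Z (lost terms).


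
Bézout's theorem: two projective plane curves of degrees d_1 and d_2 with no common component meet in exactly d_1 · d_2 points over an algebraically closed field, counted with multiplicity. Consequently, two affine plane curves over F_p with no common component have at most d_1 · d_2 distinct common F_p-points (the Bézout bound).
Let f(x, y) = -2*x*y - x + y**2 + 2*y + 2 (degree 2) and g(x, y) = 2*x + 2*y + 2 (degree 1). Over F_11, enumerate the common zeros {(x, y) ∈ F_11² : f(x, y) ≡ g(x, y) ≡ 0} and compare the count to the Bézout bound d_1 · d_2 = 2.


Common zeros: {(9, 1)}; count = 1; Bézout bound = 2.

deg(f) = 2, deg(g) = 1, so Bézout bound = 2.
Scan x ∈ F_11. For each x, list the y ∈ F_11 with f(x, y) ≡ 0 and those with g(x, y) ≡ 0 (mod 11); the common zeros in that column are the intersection.
  x = 0: f ≡ 0 at y ∈ ∅; g ≡ 0 at y ∈ {10}; common: ∅.
  x = 1: f ≡ 0 at y ∈ ∅; g ≡ 0 at y ∈ {9}; common: ∅.
  x = 2: f ≡ 0 at y ∈ {0, 2}; g ≡ 0 at y ∈ {8}; common: ∅.
  x = 3: f ≡ 0 at y ∈ {6, 9}; g ≡ 0 at y ∈ {7}; common: ∅.
  x = 4: f ≡ 0 at y ∈ {3}; g ≡ 0 at y ∈ {6}; common: ∅.
  x = 5: f ≡ 0 at y ∈ ∅; g ≡ 0 at y ∈ {5}; common: ∅.
  x = 6: f ≡ 0 at y ∈ ∅; g ≡ 0 at y ∈ {4}; common: ∅.
  x = 7: f ≡ 0 at y ∈ ∅; g ≡ 0 at y ∈ {3}; common: ∅.
  x = 8: f ≡ 0 at y ∈ {7}; g ≡ 0 at y ∈ {2}; common: ∅.
  x = 9: f ≡ 0 at y ∈ {1, 4}; g ≡ 0 at y ∈ {1}; common: {1}.
  x = 10: f ≡ 0 at y ∈ {8, 10}; g ≡ 0 at y ∈ {0}; common: ∅.
Collecting: common zeros = {(9, 1)}, so the count is 1.
Comparison with the Bézout bound: 1 ≤ 2 = deg(f)·deg(g), as expected for curves with no common component (the affine F_11-count falls short of the bound because intersections may lie at infinity, over extension fields, or carry multiplicity).


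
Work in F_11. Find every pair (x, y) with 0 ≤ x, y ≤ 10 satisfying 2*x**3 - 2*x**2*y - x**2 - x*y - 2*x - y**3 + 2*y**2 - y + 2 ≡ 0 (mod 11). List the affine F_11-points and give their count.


Affine F_11-points: {(0, 2), (2, 1), (2, 4), (2, 8), (3, 10), (4, 5), (6, 1), (8, 0), (9, 3), (9, 7), (10, 1)}; count = 11.

For each of the 121 pairs (x, y) ∈ F_11², evaluate f(x, y) mod 11. Record the zeros.
  x = 0: [0↦2, 1↦2, 2↦0, 3↦1, 4↦10, 5↦10, 6↦6, 7↦3, 8↦6, 9↦9, 10↦6]  zeros at y ∈ {2}
  x = 1: [0↦1, 1↦9, 2↦4, 3↦2, 4↦8, 5↦5, 6↦9, 7↦3, 8↦3, 9↦3, 10↦8]  zeros at y ∈ ∅
  x = 2: [0↦10, 1↦0, 2↦10, 3↦1, 4↦0, 5↦1, 6↦9, 7↦7, 8↦0, 9↦4, 10↦2]  zeros at y ∈ {1, 4, 8}
  x = 3: [0↦8, 1↦9, 2↦8, 3↦10, 4↦9, 5↦10, 6↦7, 7↦5, 8↦9, 9↦2, 10↦0]  zeros at y ∈ {10}
  x = 4: [0↦7, 1↦4, 2↦10, 3↦8, 4↦3, 5↦0, 6↦4, 7↦9, 8↦9, 9↦9, 10↦3]  zeros at y ∈ {5}
  x = 5: [0↦8, 1↦8, 2↦6, 3↦7, 4↦5, 5↦5, 6↦1, 7↦9, 8↦1, 9↦4, 10↦1]  zeros at y ∈ ∅
  x = 6: [0↦1, 1↦0, 2↦8, 3↦8, 4↦5, 5↦4, 6↦10, 7↦6, 8↦8, 9↦10, 10↦6]  zeros at y ∈ {1}
  x = 7: [0↦9, 1↦3, 2↦6, 3↦1, 4↦4, 5↦9, 6↦10, 7↦1, 8↦9, 9↦6, 10↦8]  zeros at y ∈ ∅
  x = 8: [0↦0, 1↦7, 2↦1, 3↦9, 4↦3, 5↦10, 6↦2, 7↦6, 8↦5, 9↦4, 10↦8]  zeros at y ∈ {0}
  x = 9: [0↦8, 1↦2, 2↦5, 3↦0, 4↦3, 5↦8, 6↦9, 7↦0, 8↦8, 9↦5, 10↦7]  zeros at y ∈ {3, 7}
  x = 10: [0↦1, 1↦0, 2↦8, 3↦8, 4↦5, 5↦4, 6↦10, 7↦6, 8↦8, 9↦10, 10↦6]  zeros at y ∈ {1}
Collecting zeros: affine points = {(0, 2), (2, 1), (2, 4), (2, 8), (3, 10), (4, 5), (6, 1), (8, 0), (9, 3), (9, 7), (10, 1)}.
Total count |C(F_11)_aff| = 11.


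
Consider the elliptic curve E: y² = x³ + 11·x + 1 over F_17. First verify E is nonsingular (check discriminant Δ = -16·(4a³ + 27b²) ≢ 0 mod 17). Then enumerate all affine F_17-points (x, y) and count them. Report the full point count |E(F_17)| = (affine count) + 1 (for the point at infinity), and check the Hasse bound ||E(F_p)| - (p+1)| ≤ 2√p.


Affine points = {(0, 1), (0, 16), (1, 8), (1, 9), (7, 8), (7, 9), (9, 8), (9, 9), (11, 5), (11, 12), (12, 5), (12, 12), (14, 3), (14, 14)}; affine count = 14; |E(F_17)| = 15.

Discriminant check: Δ ∝ 4a³ + 27b² = 4·11³ + 27·1² = 4·1331 + 27·1 ≡ 13 (mod 17). Nonzero ⇒ E is nonsingular.
For each x ∈ F_17, compute rhs = x³ + 11·x + 1 mod 17, then count y ∈ F_17 with y² ≡ rhs.
  x = 0: rhs = 1, matching y values: 1, 16 (2 points).
  x = 1: rhs = 13, matching y values: 8, 9 (2 points).
  x = 2: rhs = 14, matching y values: none (0 points).
  x = 3: rhs = 10, matching y values: none (0 points).
  x = 4: rhs = 7, matching y values: none (0 points).
  x = 5: rhs = 11, matching y values: none (0 points).
  x = 6: rhs = 11, matching y values: none (0 points).
  x = 7: rhs = 13, matching y values: 8, 9 (2 points).
  x = 8: rhs = 6, matching y values: none (0 points).
  x = 9: rhs = 13, matching y values: 8, 9 (2 points).
  x = 10: rhs = 6, matching y values: none (0 points).
  x = 11: rhs = 8, matching y values: 5, 12 (2 points).
  x = 12: rhs = 8, matching y values: 5, 12 (2 points).
  x = 13: rhs = 12, matching y values: none (0 points).
  x = 14: rhs = 9, matching y values: 3, 14 (2 points).
  x = 15: rhs = 5, matching y values: none (0 points).
  x = 16: rhs = 6, matching y values: none (0 points).
Total affine count: 14.
Full point count |E(F_17)| = 14 + 1 = 15.
Hasse bound: |15 − (17+1)| = |-3| = 3 ≤ 2√17 ≈ 8.2462 ✓.


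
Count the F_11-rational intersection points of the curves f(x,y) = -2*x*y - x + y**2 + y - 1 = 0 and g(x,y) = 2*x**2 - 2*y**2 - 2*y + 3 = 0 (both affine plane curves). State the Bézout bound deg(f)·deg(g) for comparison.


Common zeros: ∅; count = 0; Bézout bound = 4.

deg(f) = 2, deg(g) = 2, so Bézout bound = 4.
Scan x ∈ F_11. For each x, list the y ∈ F_11 with f(x, y) ≡ 0 and those with g(x, y) ≡ 0 (mod 11); the common zeros in that column are the intersection.
  x = 0: f ≡ 0 at y ∈ {3, 7}; g ≡ 0 at y ∈ ∅; common: ∅.
  x = 1: f ≡ 0 at y ∈ {2, 10}; g ≡ 0 at y ∈ {5}; common: ∅.
  x = 2: f ≡ 0 at y ∈ ∅; g ≡ 0 at y ∈ {0, 10}; common: ∅.
  x = 3: f ≡ 0 at y ∈ ∅; g ≡ 0 at y ∈ ∅; common: ∅.
  x = 4: f ≡ 0 at y ∈ {1, 6}; g ≡ 0 at y ∈ {3, 7}; common: ∅.
  x = 5: f ≡ 0 at y ∈ ∅; g ≡ 0 at y ∈ ∅; common: ∅.
  x = 6: f ≡ 0 at y ∈ ∅; g ≡ 0 at y ∈ ∅; common: ∅.
  x = 7: f ≡ 0 at y ∈ {4, 9}; g ≡ 0 at y ∈ {3, 7}; common: ∅.
  x = 8: f ≡ 0 at y ∈ ∅; g ≡ 0 at y ∈ ∅; common: ∅.
  x = 9: f ≡ 0 at y ∈ ∅; g ≡ 0 at y ∈ {0, 10}; common: ∅.
  x = 10: f ≡ 0 at y ∈ {0, 8}; g ≡ 0 at y ∈ {5}; common: ∅.
Collecting: common zeros = ∅, so the count is 0.
Comparison with the Bézout bound: 0 ≤ 4 = deg(f)·deg(g), as expected for curves with no common component (the affine F_11-count falls short of the bound because intersections may lie at infinity, over extension fields, or carry multiplicity).


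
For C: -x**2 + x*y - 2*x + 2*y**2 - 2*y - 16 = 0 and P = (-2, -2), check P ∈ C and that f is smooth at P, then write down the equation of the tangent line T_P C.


Tangent line at P: -12*y - 24 = 0.

Step 1: f(-2, -2) = 0, so P lies on C.
Step 2: partial derivatives
  f_x(x, y) = -2*x + y - 2, f_y(x, y) = x + 4*y - 2.
  f_x(P) = 0, f_y(P) = -12 (gradient nonzero, so P is smooth).
Step 3: tangent line at P: 0·(x − -2) + -12·(y − -2) = 0.
Expanding: -12*y - 24 = 0.


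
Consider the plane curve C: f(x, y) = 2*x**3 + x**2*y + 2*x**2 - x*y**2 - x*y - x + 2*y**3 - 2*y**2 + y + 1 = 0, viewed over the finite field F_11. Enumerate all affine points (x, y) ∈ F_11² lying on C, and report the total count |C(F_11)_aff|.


Affine F_11-points: {(0, 2), (1, 4), (1, 7), (2, 4), (4, 6), (5, 4), (6, 5), (7, 1), (7, 3), (7, 6), (8, 5), (10, 5), (10, 7)}; count = 13.

For each of the 121 pairs (x, y) ∈ F_11², evaluate f(x, y) mod 11. Record the zeros.
  x = 0: [0↦1, 1↦2, 2↦0, 3↦7, 4↦2, 5↦8, 6↦4, 7↦2, 8↦3, 9↦8, 10↦7]  zeros at y ∈ {2}
  x = 1: [0↦4, 1↦4, 2↦10, 3↦1, 4↦0, 5↦8, 6↦4, 7↦0, 8↦8, 9↦7, 10↦9]  zeros at y ∈ {4, 7}
  x = 2: [0↦1, 1↦2, 2↦7, 3↦6, 4↦0, 5↦1, 6↦10, 7↦6, 8↦1, 9↦7, 10↦3]  zeros at y ∈ {4}
  x = 3: [0↦4, 1↦8, 2↦3, 3↦1, 4↦3, 5↦10, 6↦1, 7↦10, 8↦5, 9↦9, 10↦1]  zeros at y ∈ ∅
  x = 4: [0↦3, 1↦1, 2↦10, 3↦9, 4↦10, 5↦3, 6↦0, 7↦2, 8↦10, 9↦3, 10↦4]  zeros at y ∈ {6}
  x = 5: [0↦10, 1↦4, 2↦7, 3↦9, 4↦0, 5↦3, 6↦8, 7↦5, 8↦6, 9↦1, 10↦2]  zeros at y ∈ {4}
  x = 6: [0↦4, 1↦7, 2↦6, 3↦2, 4↦7, 5↦0, 6↦4, 7↦9, 8↦5, 9↦4, 10↦7]  zeros at y ∈ {5}
  x = 7: [0↦8, 1↦0, 2↦8, 3↦0, 4↦10, 5↦6, 6↦0, 7↦4, 8↦8, 9↦2, 10↦9]  zeros at y ∈ {1, 3, 6}
  x = 8: [0↦1, 1↦6, 2↦3, 3↦4, 4↦10, 5↦0, 6↦8, 7↦2, 8↦5, 9↦7, 10↦9]  zeros at y ∈ {5}
  x = 9: [0↦6, 1↦4, 2↦3, 3↦4, 4↦8, 5↦5, 6↦7, 7↦4, 8↦8, 9↦9, 10↦8]  zeros at y ∈ ∅
  x = 10: [0↦2, 1↦6, 2↦9, 3↦1, 4↦5, 5↦0, 6↦9, 7↦0, 8↦7, 9↦9, 10↦7]  zeros at y ∈ {5, 7}
Collecting zeros: affine points = {(0, 2), (1, 4), (1, 7), (2, 4), (4, 6), (5, 4), (6, 5), (7, 1), (7, 3), (7, 6), (8, 5), (10, 5), (10, 7)}.
Total count |C(F_11)_aff| = 13.


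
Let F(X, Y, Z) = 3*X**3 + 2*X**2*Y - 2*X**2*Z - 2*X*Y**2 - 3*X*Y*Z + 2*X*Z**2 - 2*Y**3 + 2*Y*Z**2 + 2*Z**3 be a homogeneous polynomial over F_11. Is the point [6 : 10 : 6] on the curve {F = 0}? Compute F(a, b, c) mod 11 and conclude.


F(6,10,6) ≡ 0 (mod 11); P is on the curve.

Evaluate F(6, 10, 6) term-by-term (mod 11).
  3*X**3 ↦ 3·216·1·1 = 648
  2*X**2*Y ↦ 2·36·10·1 = 720
  -2*X**2*Z ↦ -2·36·1·6 = -432
  -2*X*Y**2 ↦ -2·6·100·1 = -1200
  -3*X*Y*Z ↦ -3·6·10·6 = -1080
  2*X*Z**2 ↦ 2·6·1·36 = 432
  -2*Y**3 ↦ -2·1·1000·1 = -2000
  2*Y*Z**2 ↦ 2·1·10·36 = 720
  2*Z**3 ↦ 2·1·1·216 = 432
Sum: F(6, 10, 6) = (648) + (720) + (-432) + (-1200) + (-1080) + (432) + (-2000) + (720) + (432) = -1760.
Reducing mod 11: -1760 ≡ 0 (mod 11).
Since F(a, b, c) ≡ 0 (mod 11), P lies on the curve.


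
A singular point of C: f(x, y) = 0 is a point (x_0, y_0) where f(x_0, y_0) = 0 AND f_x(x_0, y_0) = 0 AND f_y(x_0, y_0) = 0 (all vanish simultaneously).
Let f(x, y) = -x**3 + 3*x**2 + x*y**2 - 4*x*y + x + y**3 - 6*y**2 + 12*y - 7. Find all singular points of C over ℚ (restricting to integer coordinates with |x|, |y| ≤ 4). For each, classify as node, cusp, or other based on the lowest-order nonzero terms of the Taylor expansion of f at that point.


Singular points: {(1, 2)}; classification: cusp.

Compute partial derivatives:
  f_x = -3*x**2 + 6*x + y**2 - 4*y + 1.
  f_y = 2*x*y - 4*x + 3*y**2 - 12*y + 12.
Scan x_0 ∈ {−4, ..., 4}. For each x_0, f_y(x_0, y) is a polynomial in y; find its integer roots y ∈ {−4, ..., 4}, then test f_x and f at those candidates.
  x = -4: f_y(-4, y) = 3*y**2 - 20*y + 28; vanishes at y ∈ {2}. (-4, 2): f_x = -75 ≠ 0.
  x = -3: f_y(-3, y) = 3*y**2 - 18*y + 24; vanishes at y ∈ {2, 4}. (-3, 2): f_x = -48 ≠ 0; (-3, 4): f_x = -44 ≠ 0.
  x = -2: f_y(-2, y) = 3*y**2 - 16*y + 20; vanishes at y ∈ {2}. (-2, 2): f_x = -27 ≠ 0.
  x = -1: f_y(-1, y) = 3*y**2 - 14*y + 16; vanishes at y ∈ {2}. (-1, 2): f_x = -12 ≠ 0.
  x = 0: f_y(0, y) = 3*y**2 - 12*y + 12; vanishes at y ∈ {2}. (0, 2): f_x = -3 ≠ 0.
  x = 1: f_y(1, y) = 3*y**2 - 10*y + 8; vanishes at y ∈ {2}. (1, 2): f_x = 0, f = 0 — SINGULAR.
  x = 2: f_y(2, y) = 3*y**2 - 8*y + 4; vanishes at y ∈ {2}. (2, 2): f_x = -3 ≠ 0.
  x = 3: f_y(3, y) = 3*y**2 - 6*y; vanishes at y ∈ {0, 2}. (3, 0): f_x = -8 ≠ 0; (3, 2): f_x = -12 ≠ 0.
  x = 4: f_y(4, y) = 3*y**2 - 4*y - 4; vanishes at y ∈ {2}. (4, 2): f_x = -27 ≠ 0.
Only singular point on the grid: (1, 2).
Classify: substitute x = 1 + u, y = 2 + v and expand: f = -u**3 + u*v**2 + v**3 + v**2.
No constant or linear terms (consistent with a singular point). Quadratic part: v**2. Cubic part: -u**3 + u*v**2 + v**3.
The quadratic part v**2 is a perfect square, so there is a single (double) tangent line v = 0, i.e. y = 2. Restricting the cubic part to that line (v = 0) leaves -u**3 ≠ 0, so f is not divisible by v and the branch is v² ≈ u**3 to lowest order — this is a cusp.
Classification: cusp.


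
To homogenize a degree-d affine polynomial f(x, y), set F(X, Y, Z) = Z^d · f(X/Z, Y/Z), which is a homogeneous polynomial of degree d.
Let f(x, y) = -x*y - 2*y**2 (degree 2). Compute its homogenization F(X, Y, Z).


F(X, Y, Z) = -X*Y - 2*Y**2

deg(f) = 2.
Substitute x = X/Z, y = Y/Z into f, then multiply by Z^2.
  monomial -1·x^1·y^1 ↦ -1·X^1·Y^1·Z^0.
  monomial -2·x^0·y^2 ↦ -2·X^0·Y^2·Z^0.
Collecting: F(X, Y, Z) = -X*Y - 2*Y**2.


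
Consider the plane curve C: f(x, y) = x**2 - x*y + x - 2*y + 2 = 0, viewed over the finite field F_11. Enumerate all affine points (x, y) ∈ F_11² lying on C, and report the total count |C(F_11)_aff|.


Affine F_11-points: {(0, 1), (1, 5), (2, 2), (3, 5), (4, 0), (5, 3), (6, 0), (7, 4), (8, 3), (10, 2)}; count = 10.

For each of the 121 pairs (x, y) ∈ F_11², evaluate f(x, y) mod 11. Record the zeros.
  x = 0: [0↦2, 1↦0, 2↦9, 3↦7, 4↦5, 5↦3, 6↦1, 7↦10, 8↦8, 9↦6, 10↦4]  zeros at y ∈ {1}
  x = 1: [0↦4, 1↦1, 2↦9, 3↦6, 4↦3, 5↦0, 6↦8, 7↦5, 8↦2, 9↦10, 10↦7]  zeros at y ∈ {5}
  x = 2: [0↦8, 1↦4, 2↦0, 3↦7, 4↦3, 5↦10, 6↦6, 7↦2, 8↦9, 9↦5, 10↦1]  zeros at y ∈ {2}
  x = 3: [0↦3, 1↦9, 2↦4, 3↦10, 4↦5, 5↦0, 6↦6, 7↦1, 8↦7, 9↦2, 10↦8]  zeros at y ∈ {5}
  x = 4: [0↦0, 1↦5, 2↦10, 3↦4, 4↦9, 5↦3, 6↦8, 7↦2, 8↦7, 9↦1, 10↦6]  zeros at y ∈ {0}
  x = 5: [0↦10, 1↦3, 2↦7, 3↦0, 4↦4, 5↦8, 6↦1, 7↦5, 8↦9, 9↦2, 10↦6]  zeros at y ∈ {3}
  x = 6: [0↦0, 1↦3, 2↦6, 3↦9, 4↦1, 5↦4, 6↦7, 7↦10, 8↦2, 9↦5, 10↦8]  zeros at y ∈ {0}
  x = 7: [0↦3, 1↦5, 2↦7, 3↦9, 4↦0, 5↦2, 6↦4, 7↦6, 8↦8, 9↦10, 10↦1]  zeros at y ∈ {4}
  x = 8: [0↦8, 1↦9, 2↦10, 3↦0, 4↦1, 5↦2, 6↦3, 7↦4, 8↦5, 9↦6, 10↦7]  zeros at y ∈ {3}
  x = 9: [0↦4, 1↦4, 2↦4, 3↦4, 4↦4, 5↦4, 6↦4, 7↦4, 8↦4, 9↦4, 10↦4]  zeros at y ∈ ∅
  x = 10: [0↦2, 1↦1, 2↦0, 3↦10, 4↦9, 5↦8, 6↦7, 7↦6, 8↦5, 9↦4, 10↦3]  zeros at y ∈ {2}
Collecting zeros: affine points = {(0, 1), (1, 5), (2, 2), (3, 5), (4, 0), (5, 3), (6, 0), (7, 4), (8, 3), (10, 2)}.
Total count |C(F_11)_aff| = 10.


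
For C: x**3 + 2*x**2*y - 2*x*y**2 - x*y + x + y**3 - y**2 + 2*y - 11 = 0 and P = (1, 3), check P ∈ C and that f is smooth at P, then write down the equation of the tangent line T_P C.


Tangent line at P: -5*x + 12*y - 31 = 0.

Step 1: f(1, 3) = 0, so P lies on C.
Step 2: partial derivatives
  f_x(x, y) = 3*x**2 + 4*x*y - 2*y**2 - y + 1, f_y(x, y) = 2*x**2 - 4*x*y - x + 3*y**2 - 2*y + 2.
  f_x(P) = -5, f_y(P) = 12 (gradient nonzero, so P is smooth).
Step 3: tangent line at P: -5·(x − 1) + 12·(y − 3) = 0.
Expanding: -5*x + 12*y - 31 = 0.


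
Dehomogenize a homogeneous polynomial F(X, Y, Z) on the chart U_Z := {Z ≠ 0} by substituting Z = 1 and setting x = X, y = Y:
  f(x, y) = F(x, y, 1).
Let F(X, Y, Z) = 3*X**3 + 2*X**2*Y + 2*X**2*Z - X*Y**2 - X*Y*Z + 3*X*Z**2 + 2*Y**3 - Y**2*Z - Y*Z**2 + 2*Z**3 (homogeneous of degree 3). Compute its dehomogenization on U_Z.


f(x, y) = 3*x**3 + 2*x**2*y + 2*x**2 - x*y**2 - x*y + 3*x + 2*y**3 - y**2 - y + 2

On U_Z we set Z = 1. Each monomial c·X^i·Y^j·Z^k in F becomes c·x^i·y^j·1^k = c·x^i·y^j.
Substituting Z = 1: F(X, Y, 1) = 3*x**3 + 2*x**2*y + 2*x**2 - x*y**2 - x*y + 3*x + 2*y**3 - y**2 - y + 2.
Note: deg(f) ≤ deg(F) = 3; strict inequality happens when F is divisible by Z (lost terms).


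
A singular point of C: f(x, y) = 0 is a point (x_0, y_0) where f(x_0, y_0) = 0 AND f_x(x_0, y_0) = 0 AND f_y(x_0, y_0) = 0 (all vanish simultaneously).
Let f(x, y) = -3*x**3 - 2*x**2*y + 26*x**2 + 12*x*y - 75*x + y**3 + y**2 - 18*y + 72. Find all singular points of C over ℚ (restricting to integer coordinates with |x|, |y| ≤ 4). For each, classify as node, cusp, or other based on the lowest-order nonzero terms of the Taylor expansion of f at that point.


Singular points: {(3, 0)}; classification: node.

Compute partial derivatives:
  f_x = -9*x**2 - 4*x*y + 52*x + 12*y - 75.
  f_y = -2*x**2 + 12*x + 3*y**2 + 2*y - 18.
Scan x_0 ∈ {−4, ..., 4}. For each x_0, f_y(x_0, y) is a polynomial in y; find its integer roots y ∈ {−4, ..., 4}, then test f_x and f at those candidates.
  x = -4: f_y(-4, y) = 3*y**2 + 2*y - 98; no integer root y with |y| ≤ 4.
  x = -3: f_y(-3, y) = 3*y**2 + 2*y - 72; no integer root y with |y| ≤ 4.
  x = -2: f_y(-2, y) = 3*y**2 + 2*y - 50; no integer root y with |y| ≤ 4.
  x = -1: f_y(-1, y) = 3*y**2 + 2*y - 32; no integer root y with |y| ≤ 4.
  x = 0: f_y(0, y) = 3*y**2 + 2*y - 18; no integer root y with |y| ≤ 4.
  x = 1: f_y(1, y) = 3*y**2 + 2*y - 8; vanishes at y ∈ {-2}. (1, -2): f_x = -48 ≠ 0.
  x = 2: f_y(2, y) = 3*y**2 + 2*y - 2; no integer root y with |y| ≤ 4.
  x = 3: f_y(3, y) = 3*y**2 + 2*y; vanishes at y ∈ {0}. (3, 0): f_x = 0, f = 0 — SINGULAR.
  x = 4: f_y(4, y) = 3*y**2 + 2*y - 2; no integer root y with |y| ≤ 4.
Only singular point on the grid: (3, 0).
Classify: substitute x = 3 + u, y = 0 + v and expand: f = -3*u**3 - 2*u**2*v - u**2 + v**3 + v**2.
No constant or linear terms (consistent with a singular point). Quadratic part: -u**2 + v**2. Cubic part: -3*u**3 - 2*u**2*v + v**3.
The quadratic part v**2 - u**2 = (v − u)(v + u) splits into two distinct linear factors, so there are two distinct tangent lines y − 0 = ±(x − 3) — this is a node (ordinary double point).
Classification: node.


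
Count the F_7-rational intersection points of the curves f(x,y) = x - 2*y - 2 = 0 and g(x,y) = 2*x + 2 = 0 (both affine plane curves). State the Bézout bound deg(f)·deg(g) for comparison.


Common zeros: {(6, 2)}; count = 1; Bézout bound = 1.

deg(f) = 1, deg(g) = 1, so Bézout bound = 1.
Scan x ∈ F_7. For each x, list the y ∈ F_7 with f(x, y) ≡ 0 and those with g(x, y) ≡ 0 (mod 7); the common zeros in that column are the intersection.
  x = 0: f ≡ 0 at y ∈ {6}; g ≡ 0 at y ∈ ∅; common: ∅.
  x = 1: f ≡ 0 at y ∈ {3}; g ≡ 0 at y ∈ ∅; common: ∅.
  x = 2: f ≡ 0 at y ∈ {0}; g ≡ 0 at y ∈ ∅; common: ∅.
  x = 3: f ≡ 0 at y ∈ {4}; g ≡ 0 at y ∈ ∅; common: ∅.
  x = 4: f ≡ 0 at y ∈ {1}; g ≡ 0 at y ∈ ∅; common: ∅.
  x = 5: f ≡ 0 at y ∈ {5}; g ≡ 0 at y ∈ ∅; common: ∅.
  x = 6: f ≡ 0 at y ∈ {2}; g ≡ 0 at y ∈ {0, 1, 2, 3, 4, 5, 6}; common: {2}.
Collecting: common zeros = {(6, 2)}, so the count is 1.
Comparison with the Bézout bound: 1 ≤ 1 = deg(f)·deg(g), as expected for curves with no common component (the bound is attained).


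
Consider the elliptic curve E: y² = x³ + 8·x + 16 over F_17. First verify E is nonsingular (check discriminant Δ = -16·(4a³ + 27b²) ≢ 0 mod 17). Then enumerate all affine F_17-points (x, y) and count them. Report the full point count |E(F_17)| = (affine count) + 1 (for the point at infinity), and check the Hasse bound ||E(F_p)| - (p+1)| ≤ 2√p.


Affine points = {(0, 4), (0, 13), (1, 5), (1, 12), (3, 4), (3, 13), (6, 5), (6, 12), (9, 1), (9, 16), (10, 5), (10, 12), (12, 2), (12, 15), (14, 4), (14, 13), (15, 3), (15, 14)}; affine count = 18; |E(F_17)| = 19.

Discriminant check: Δ ∝ 4a³ + 27b² = 4·8³ + 27·16² = 4·512 + 27·256 ≡ 1 (mod 17). Nonzero ⇒ E is nonsingular.
For each x ∈ F_17, compute rhs = x³ + 8·x + 16 mod 17, then count y ∈ F_17 with y² ≡ rhs.
  x = 0: rhs = 16, matching y values: 4, 13 (2 points).
  x = 1: rhs = 8, matching y values: 5, 12 (2 points).
  x = 2: rhs = 6, matching y values: none (0 points).
  x = 3: rhs = 16, matching y values: 4, 13 (2 points).
  x = 4: rhs = 10, matching y values: none (0 points).
  x = 5: rhs = 11, matching y values: none (0 points).
  x = 6: rhs = 8, matching y values: 5, 12 (2 points).
  x = 7: rhs = 7, matching y values: none (0 points).
  x = 8: rhs = 14, matching y values: none (0 points).
  x = 9: rhs = 1, matching y values: 1, 16 (2 points).
  x = 10: rhs = 8, matching y values: 5, 12 (2 points).
  x = 11: rhs = 7, matching y values: none (0 points).
  x = 12: rhs = 4, matching y values: 2, 15 (2 points).
  x = 13: rhs = 5, matching y values: none (0 points).
  x = 14: rhs = 16, matching y values: 4, 13 (2 points).
  x = 15: rhs = 9, matching y values: 3, 14 (2 points).
  x = 16: rhs = 7, matching y values: none (0 points).
Total affine count: 18.
Full point count |E(F_17)| = 18 + 1 = 19.
Hasse bound: |19 − (17+1)| = |1| = 1 ≤ 2√17 ≈ 8.2462 ✓.


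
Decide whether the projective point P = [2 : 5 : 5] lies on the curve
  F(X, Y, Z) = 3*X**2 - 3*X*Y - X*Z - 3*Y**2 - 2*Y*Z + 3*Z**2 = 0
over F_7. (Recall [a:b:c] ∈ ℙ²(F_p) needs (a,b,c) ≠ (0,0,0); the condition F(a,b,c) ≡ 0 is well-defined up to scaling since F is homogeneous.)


F(2,5,5) ≡ 6 (mod 7); P is NOT on the curve.

Evaluate F(2, 5, 5) term-by-term (mod 7).
  3*X**2 ↦ 3·4·1·1 = 12
  -3*X*Y ↦ -3·2·5·1 = -30
  -X*Z ↦ -1·2·1·5 = -10
  -3*Y**2 ↦ -3·1·25·1 = -75
  -2*Y*Z ↦ -2·1·5·5 = -50
  3*Z**2 ↦ 3·1·1·25 = 75
Sum: F(2, 5, 5) = (12) + (-30) + (-10) + (-75) + (-50) + (75) = -78.
Reducing mod 7: -78 ≡ 6 (mod 7).
Since F(a, b, c) ≡ 6 ≠ 0 (mod 7), P does NOT lie on the curve.


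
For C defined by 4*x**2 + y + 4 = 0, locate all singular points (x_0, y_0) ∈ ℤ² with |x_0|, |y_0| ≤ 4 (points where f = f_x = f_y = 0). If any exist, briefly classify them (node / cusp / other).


No singular points in the scanned grid; C is smooth there.

Compute partial derivatives:
  f_x = 8*x.
  f_y = 1.
f_y = 1 is a nonzero constant, so f_y never vanishes: no point (x, y) can satisfy f = f_x = f_y = 0. In particular no (x, y) ∈ {−4, ..., 4}² is singular; the curve is smooth.


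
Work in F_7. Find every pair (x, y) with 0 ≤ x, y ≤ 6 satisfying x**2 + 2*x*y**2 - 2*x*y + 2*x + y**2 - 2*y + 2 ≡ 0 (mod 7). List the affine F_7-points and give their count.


Affine F_7-points: {(2, 5), (2, 6), (3, 3), (4, 2), (4, 3), (5, 5), (6, 1), (6, 6)}; count = 8.

For each of the 49 pairs (x, y) ∈ F_7², evaluate f(x, y) mod 7. Record the zeros.
  x = 0: [0↦2, 1↦1, 2↦2, 3↦5, 4↦3, 5↦3, 6↦5]  zeros at y ∈ ∅
  x = 1: [0↦5, 1↦4, 2↦2, 3↦6, 4↦2, 5↦4, 6↦5]  zeros at y ∈ ∅
  x = 2: [0↦3, 1↦2, 2↦4, 3↦2, 4↦3, 5↦0, 6↦0]  zeros at y ∈ {5, 6}
  x = 3: [0↦3, 1↦2, 2↦1, 3↦0, 4↦6, 5↦5, 6↦4]  zeros at y ∈ {3}
  x = 4: [0↦5, 1↦4, 2↦0, 3↦0, 4↦4, 5↦5, 6↦3]  zeros at y ∈ {2, 3}
  x = 5: [0↦2, 1↦1, 2↦1, 3↦2, 4↦4, 5↦0, 6↦4]  zeros at y ∈ {5}
  x = 6: [0↦1, 1↦0, 2↦4, 3↦6, 4↦6, 5↦4, 6↦0]  zeros at y ∈ {1, 6}
Collecting zeros: affine points = {(2, 5), (2, 6), (3, 3), (4, 2), (4, 3), (5, 5), (6, 1), (6, 6)}.
Total count |C(F_7)_aff| = 8.


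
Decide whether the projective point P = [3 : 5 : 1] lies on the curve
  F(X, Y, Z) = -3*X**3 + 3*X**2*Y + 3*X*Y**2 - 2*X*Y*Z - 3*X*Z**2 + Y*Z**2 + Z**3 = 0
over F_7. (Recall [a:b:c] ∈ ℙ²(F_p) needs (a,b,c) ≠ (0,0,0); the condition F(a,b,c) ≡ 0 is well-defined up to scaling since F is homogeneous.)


F(3,5,1) ≡ 1 (mod 7); P is NOT on the curve.

Evaluate F(3, 5, 1) term-by-term (mod 7).
  -3*X**3 ↦ -3·27·1·1 = -81
  3*X**2*Y ↦ 3·9·5·1 = 135
  3*X*Y**2 ↦ 3·3·25·1 = 225
  -2*X*Y*Z ↦ -2·3·5·1 = -30
  -3*X*Z**2 ↦ -3·3·1·1 = -9
  Y*Z**2 ↦ 1·1·5·1 = 5
  Z**3 ↦ 1·1·1·1 = 1
Sum: F(3, 5, 1) = (-81) + (135) + (225) + (-30) + (-9) + (5) + (1) = 246.
Reducing mod 7: 246 ≡ 1 (mod 7).
Since F(a, b, c) ≡ 1 ≠ 0 (mod 7), P does NOT lie on the curve.


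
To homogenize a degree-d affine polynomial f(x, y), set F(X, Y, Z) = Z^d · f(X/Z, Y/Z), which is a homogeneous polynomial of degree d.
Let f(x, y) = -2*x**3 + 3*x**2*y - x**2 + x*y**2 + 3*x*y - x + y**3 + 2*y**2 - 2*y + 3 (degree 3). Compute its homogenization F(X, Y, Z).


F(X, Y, Z) = -2*X**3 + 3*X**2*Y - X**2*Z + X*Y**2 + 3*X*Y*Z - X*Z**2 + Y**3 + 2*Y**2*Z - 2*Y*Z**2 + 3*Z**3

deg(f) = 3.
Substitute x = X/Z, y = Y/Z into f, then multiply by Z^3.
  monomial -2·x^3·y^0 ↦ -2·X^3·Y^0·Z^0.
  monomial 3·x^2·y^1 ↦ 3·X^2·Y^1·Z^0.
  monomial -1·x^2·y^0 ↦ -1·X^2·Y^0·Z^1.
  monomial 1·x^1·y^2 ↦ 1·X^1·Y^2·Z^0.
  monomial 3·x^1·y^1 ↦ 3·X^1·Y^1·Z^1.
  monomial -1·x^1·y^0 ↦ -1·X^1·Y^0·Z^2.
  monomial 1·x^0·y^3 ↦ 1·X^0·Y^3·Z^0.
  monomial 2·x^0·y^2 ↦ 2·X^0·Y^2·Z^1.
  monomial -2·x^0·y^1 ↦ -2·X^0·Y^1·Z^2.
  monomial 3·x^0·y^0 ↦ 3·X^0·Y^0·Z^3.
Collecting: F(X, Y, Z) = -2*X**3 + 3*X**2*Y - X**2*Z + X*Y**2 + 3*X*Y*Z - X*Z**2 + Y**3 + 2*Y**2*Z - 2*Y*Z**2 + 3*Z**3.


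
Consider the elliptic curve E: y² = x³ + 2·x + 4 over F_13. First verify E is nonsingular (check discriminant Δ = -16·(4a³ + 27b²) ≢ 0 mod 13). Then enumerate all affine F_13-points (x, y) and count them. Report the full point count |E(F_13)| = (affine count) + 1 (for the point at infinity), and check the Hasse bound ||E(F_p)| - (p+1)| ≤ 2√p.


Affine points = {(0, 2), (0, 11), (2, 4), (2, 9), (5, 3), (5, 10), (7, 6), (7, 7), (8, 5), (8, 8), (9, 6), (9, 7), (10, 6), (10, 7), (12, 1), (12, 12)}; affine count = 16; |E(F_13)| = 17.

Discriminant check: Δ ∝ 4a³ + 27b² = 4·2³ + 27·4² = 4·8 + 27·16 ≡ 9 (mod 13). Nonzero ⇒ E is nonsingular.
For each x ∈ F_13, compute rhs = x³ + 2·x + 4 mod 13, then count y ∈ F_13 with y² ≡ rhs.
  x = 0: rhs = 4, matching y values: 2, 11 (2 points).
  x = 1: rhs = 7, matching y values: none (0 points).
  x = 2: rhs = 3, matching y values: 4, 9 (2 points).
  x = 3: rhs = 11, matching y values: none (0 points).
  x = 4: rhs = 11, matching y values: none (0 points).
  x = 5: rhs = 9, matching y values: 3, 10 (2 points).
  x = 6: rhs = 11, matching y values: none (0 points).
  x = 7: rhs = 10, matching y values: 6, 7 (2 points).
  x = 8: rhs = 12, matching y values: 5, 8 (2 points).
  x = 9: rhs = 10, matching y values: 6, 7 (2 points).
  x = 10: rhs = 10, matching y values: 6, 7 (2 points).
  x = 11: rhs = 5, matching y values: none (0 points).
  x = 12: rhs = 1, matching y values: 1, 12 (2 points).
Total affine count: 16.
Full point count |E(F_13)| = 16 + 1 = 17.
Hasse bound: |17 − (13+1)| = |3| = 3 ≤ 2√13 ≈ 7.2111 ✓.


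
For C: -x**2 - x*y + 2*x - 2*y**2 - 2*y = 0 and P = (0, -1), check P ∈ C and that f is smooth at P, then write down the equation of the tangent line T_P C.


Tangent line at P: 3*x + 2*y + 2 = 0.

Step 1: f(0, -1) = 0, so P lies on C.
Step 2: partial derivatives
  f_x(x, y) = -2*x - y + 2, f_y(x, y) = -x - 4*y - 2.
  f_x(P) = 3, f_y(P) = 2 (gradient nonzero, so P is smooth).
Step 3: tangent line at P: 3·(x − 0) + 2·(y − -1) = 0.
Expanding: 3*x + 2*y + 2 = 0.


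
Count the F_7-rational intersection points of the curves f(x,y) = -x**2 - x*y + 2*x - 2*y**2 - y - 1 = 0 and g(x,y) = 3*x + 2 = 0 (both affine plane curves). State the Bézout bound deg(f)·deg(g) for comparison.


Common zeros: {(4, 3), (4, 5)}; count = 2; Bézout bound = 2.

deg(f) = 2, deg(g) = 1, so Bézout bound = 2.
Scan x ∈ F_7. For each x, list the y ∈ F_7 with f(x, y) ≡ 0 and those with g(x, y) ≡ 0 (mod 7); the common zeros in that column are the intersection.
  x = 0: f ≡ 0 at y ∈ {5}; g ≡ 0 at y ∈ ∅; common: ∅.
  x = 1: f ≡ 0 at y ∈ {0, 6}; g ≡ 0 at y ∈ ∅; common: ∅.
  x = 2: f ≡ 0 at y ∈ {3, 6}; g ≡ 0 at y ∈ ∅; common: ∅.
  x = 3: f ≡ 0 at y ∈ ∅; g ≡ 0 at y ∈ ∅; common: ∅.
  x = 4: f ≡ 0 at y ∈ {3, 5}; g ≡ 0 at y ∈ {0, 1, 2, 3, 4, 5, 6}; common: {3, 5}.
  x = 5: f ≡ 0 at y ∈ ∅; g ≡ 0 at y ∈ ∅; common: ∅.
  x = 6: f ≡ 0 at y ∈ ∅; g ≡ 0 at y ∈ ∅; common: ∅.
Collecting: common zeros = {(4, 3), (4, 5)}, so the count is 2.
Comparison with the Bézout bound: 2 ≤ 2 = deg(f)·deg(g), as expected for curves with no common component (the bound is attained).


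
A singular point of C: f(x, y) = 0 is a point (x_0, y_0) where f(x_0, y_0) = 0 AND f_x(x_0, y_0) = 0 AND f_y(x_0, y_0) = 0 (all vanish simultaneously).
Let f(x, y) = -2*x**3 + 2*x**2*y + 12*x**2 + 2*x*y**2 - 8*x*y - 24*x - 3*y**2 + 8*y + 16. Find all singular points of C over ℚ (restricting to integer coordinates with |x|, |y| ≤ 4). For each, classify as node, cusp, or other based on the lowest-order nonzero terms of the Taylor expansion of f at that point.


Singular points: {(2, 0)}; classification: cusp.

Compute partial derivatives:
  f_x = -6*x**2 + 4*x*y + 24*x + 2*y**2 - 8*y - 24.
  f_y = 2*x**2 + 4*x*y - 8*x - 6*y + 8.
Scan x_0 ∈ {−4, ..., 4}. For each x_0, f_y(x_0, y) is a polynomial in y; find its integer roots y ∈ {−4, ..., 4}, then test f_x and f at those candidates.
  x = -4: f_y(-4, y) = 72 - 22*y; no integer root y with |y| ≤ 4.
  x = -3: f_y(-3, y) = 50 - 18*y; no integer root y with |y| ≤ 4.
  x = -2: f_y(-2, y) = 32 - 14*y; no integer root y with |y| ≤ 4.
  x = -1: f_y(-1, y) = 18 - 10*y; no integer root y with |y| ≤ 4.
  x = 0: f_y(0, y) = 8 - 6*y; no integer root y with |y| ≤ 4.
  x = 1: f_y(1, y) = 2 - 2*y; vanishes at y ∈ {1}. (1, 1): f_x = -8 ≠ 0.
  x = 2: f_y(2, y) = 2*y; vanishes at y ∈ {0}. (2, 0): f_x = 0, f = 0 — SINGULAR.
  x = 3: f_y(3, y) = 6*y + 2; no integer root y with |y| ≤ 4.
  x = 4: f_y(4, y) = 10*y + 8; no integer root y with |y| ≤ 4.
Only singular point on the grid: (2, 0).
Classify: substitute x = 2 + u, y = 0 + v and expand: f = -2*u**3 + 2*u**2*v + 2*u*v**2 + v**2.
No constant or linear terms (consistent with a singular point). Quadratic part: v**2. Cubic part: -2*u**3 + 2*u**2*v + 2*u*v**2.
The quadratic part v**2 is a perfect square, so there is a single (double) tangent line v = 0, i.e. y = 0. Restricting the cubic part to that line (v = 0) leaves -2*u**3 ≠ 0, so f is not divisible by v and the branch is v² ≈ 2*u**3 to lowest order — this is a cusp.
Classification: cusp.


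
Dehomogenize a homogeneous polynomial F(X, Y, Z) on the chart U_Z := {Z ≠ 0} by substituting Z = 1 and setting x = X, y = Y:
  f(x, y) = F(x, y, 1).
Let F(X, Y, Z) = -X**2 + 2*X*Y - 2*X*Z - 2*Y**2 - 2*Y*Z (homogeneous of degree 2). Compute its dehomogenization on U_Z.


f(x, y) = -x**2 + 2*x*y - 2*x - 2*y**2 - 2*y

On U_Z we set Z = 1. Each monomial c·X^i·Y^j·Z^k in F becomes c·x^i·y^j·1^k = c·x^i·y^j.
Substituting Z = 1: F(X, Y, 1) = -x**2 + 2*x*y - 2*x - 2*y**2 - 2*y.
Note: deg(f) ≤ deg(F) = 2; strict inequality happens when F is divisible by Z (lost terms).


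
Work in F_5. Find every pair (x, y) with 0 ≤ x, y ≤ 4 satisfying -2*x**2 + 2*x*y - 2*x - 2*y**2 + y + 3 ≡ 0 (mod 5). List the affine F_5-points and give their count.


Affine F_5-points: {(0, 4), (1, 1), (1, 3), (3, 2), (3, 4), (4, 1)}; count = 6.

For each of the 25 pairs (x, y) ∈ F_5², evaluate f(x, y) mod 5. Record the zeros.
  x = 0: [0↦3, 1↦2, 2↦2, 3↦3, 4↦0]  zeros at y ∈ {4}
  x = 1: [0↦4, 1↦0, 2↦2, 3↦0, 4↦4]  zeros at y ∈ {1, 3}
  x = 2: [0↦1, 1↦4, 2↦3, 3↦3, 4↦4]  zeros at y ∈ ∅
  x = 3: [0↦4, 1↦4, 2↦0, 3↦2, 4↦0]  zeros at y ∈ {2, 4}
  x = 4: [0↦3, 1↦0, 2↦3, 3↦2, 4↦2]  zeros at y ∈ {1}
Collecting zeros: affine points = {(0, 4), (1, 1), (1, 3), (3, 2), (3, 4), (4, 1)}.
Total count |C(F_5)_aff| = 6.


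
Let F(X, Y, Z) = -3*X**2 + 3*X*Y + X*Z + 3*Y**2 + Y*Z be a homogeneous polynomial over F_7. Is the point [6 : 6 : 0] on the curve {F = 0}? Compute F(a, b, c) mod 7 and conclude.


F(6,6,0) ≡ 3 (mod 7); P is NOT on the curve.

Evaluate F(6, 6, 0) term-by-term (mod 7).
  -3*X**2 ↦ -3·36·1·1 = -108
  3*X*Y ↦ 3·6·6·1 = 108
  X*Z ↦ 1·6·1·0 = 0
  3*Y**2 ↦ 3·1·36·1 = 108
  Y*Z ↦ 1·1·6·0 = 0
Sum: F(6, 6, 0) = (-108) + (108) + (0) + (108) + (0) = 108.
Reducing mod 7: 108 ≡ 3 (mod 7).
Since F(a, b, c) ≡ 3 ≠ 0 (mod 7), P does NOT lie on the curve.


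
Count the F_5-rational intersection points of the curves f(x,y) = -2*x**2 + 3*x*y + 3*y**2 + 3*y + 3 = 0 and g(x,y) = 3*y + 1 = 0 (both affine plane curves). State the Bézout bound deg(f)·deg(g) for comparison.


Common zeros: ∅; count = 0; Bézout bound = 2.

deg(f) = 2, deg(g) = 1, so Bézout bound = 2.
Scan x ∈ F_5. For each x, list the y ∈ F_5 with f(x, y) ≡ 0 and those with g(x, y) ≡ 0 (mod 5); the common zeros in that column are the intersection.
  x = 0: f ≡ 0 at y ∈ ∅; g ≡ 0 at y ∈ {3}; common: ∅.
  x = 1: f ≡ 0 at y ∈ {1, 2}; g ≡ 0 at y ∈ {3}; common: ∅.
  x = 2: f ≡ 0 at y ∈ {0, 2}; g ≡ 0 at y ∈ {3}; common: ∅.
  x = 3: f ≡ 0 at y ∈ {0, 1}; g ≡ 0 at y ∈ {3}; common: ∅.
  x = 4: f ≡ 0 at y ∈ ∅; g ≡ 0 at y ∈ {3}; common: ∅.
Collecting: common zeros = ∅, so the count is 0.
Comparison with the Bézout bound: 0 ≤ 2 = deg(f)·deg(g), as expected for curves with no common component (the affine F_5-count falls short of the bound because intersections may lie at infinity, over extension fields, or carry multiplicity).


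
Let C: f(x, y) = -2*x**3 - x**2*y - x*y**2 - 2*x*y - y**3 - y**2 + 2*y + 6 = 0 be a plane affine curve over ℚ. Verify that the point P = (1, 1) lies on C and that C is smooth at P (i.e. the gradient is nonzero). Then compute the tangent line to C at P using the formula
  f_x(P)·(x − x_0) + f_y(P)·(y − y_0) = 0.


Tangent line at P: -11*x - 8*y + 19 = 0.

Step 1: f(1, 1) = 0, so P lies on C.
Step 2: partial derivatives
  f_x(x, y) = -6*x**2 - 2*x*y - y**2 - 2*y, f_y(x, y) = -x**2 - 2*x*y - 2*x - 3*y**2 - 2*y + 2.
  f_x(P) = -11, f_y(P) = -8 (gradient nonzero, so P is smooth).
Step 3: tangent line at P: -11·(x − 1) + -8·(y − 1) = 0.
Expanding: -11*x - 8*y + 19 = 0.


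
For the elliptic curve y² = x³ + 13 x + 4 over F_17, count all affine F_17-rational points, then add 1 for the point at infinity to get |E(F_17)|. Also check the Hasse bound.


Affine points = {(0, 2), (0, 15), (1, 1), (1, 16), (2, 2), (2, 15), (3, 6), (3, 11), (4, 1), (4, 16), (6, 3), (6, 14), (7, 8), (7, 9), (8, 5), (8, 12), (9, 0), (11, 4), (11, 13), (12, 1), (12, 16), (15, 2), (15, 15)}; affine count = 23; |E(F_17)| = 24.

Discriminant check: Δ ∝ 4a³ + 27b² = 4·13³ + 27·4² = 4·2197 + 27·16 ≡ 6 (mod 17). Nonzero ⇒ E is nonsingular.
For each x ∈ F_17, compute rhs = x³ + 13·x + 4 mod 17, then count y ∈ F_17 with y² ≡ rhs.
  x = 0: rhs = 4, matching y values: 2, 15 (2 points).
  x = 1: rhs = 1, matching y values: 1, 16 (2 points).
  x = 2: rhs = 4, matching y values: 2, 15 (2 points).
  x = 3: rhs = 2, matching y values: 6, 11 (2 points).
  x = 4: rhs = 1, matching y values: 1, 16 (2 points).
  x = 5: rhs = 7, matching y values: none (0 points).
  x = 6: rhs = 9, matching y values: 3, 14 (2 points).
  x = 7: rhs = 13, matching y values: 8, 9 (2 points).
  x = 8: rhs = 8, matching y values: 5, 12 (2 points).
  x = 9: rhs = 0, matching y values: 0 (1 points).
  x = 10: rhs = 12, matching y values: none (0 points).
  x = 11: rhs = 16, matching y values: 4, 13 (2 points).
  x = 12: rhs = 1, matching y values: 1, 16 (2 points).
  x = 13: rhs = 7, matching y values: none (0 points).
  x = 14: rhs = 6, matching y values: none (0 points).
  x = 15: rhs = 4, matching y values: 2, 15 (2 points).
  x = 16: rhs = 7, matching y values: none (0 points).
Total affine count: 23.
Full point count |E(F_17)| = 23 + 1 = 24.
Hasse bound: |24 − (17+1)| = |6| = 6 ≤ 2√17 ≈ 8.2462 ✓.


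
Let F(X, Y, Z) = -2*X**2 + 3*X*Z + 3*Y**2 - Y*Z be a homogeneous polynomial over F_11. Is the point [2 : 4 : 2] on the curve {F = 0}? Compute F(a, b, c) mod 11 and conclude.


F(2,4,2) ≡ 0 (mod 11); P is on the curve.

Evaluate F(2, 4, 2) term-by-term (mod 11).
  -2*X**2 ↦ -2·4·1·1 = -8
  3*X*Z ↦ 3·2·1·2 = 12
  3*Y**2 ↦ 3·1·16·1 = 48
  -Y*Z ↦ -1·1·4·2 = -8
Sum: F(2, 4, 2) = (-8) + (12) + (48) + (-8) = 44.
Reducing mod 11: 44 ≡ 0 (mod 11).
Since F(a, b, c) ≡ 0 (mod 11), P lies on the curve.


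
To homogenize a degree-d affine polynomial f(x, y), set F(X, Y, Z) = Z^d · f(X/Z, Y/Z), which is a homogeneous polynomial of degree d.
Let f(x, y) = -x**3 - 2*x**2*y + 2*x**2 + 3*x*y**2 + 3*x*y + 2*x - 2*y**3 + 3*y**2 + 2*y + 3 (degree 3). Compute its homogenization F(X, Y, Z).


F(X, Y, Z) = -X**3 - 2*X**2*Y + 2*X**2*Z + 3*X*Y**2 + 3*X*Y*Z + 2*X*Z**2 - 2*Y**3 + 3*Y**2*Z + 2*Y*Z**2 + 3*Z**3

deg(f) = 3.
Substitute x = X/Z, y = Y/Z into f, then multiply by Z^3.
  monomial -1·x^3·y^0 ↦ -1·X^3·Y^0·Z^0.
  monomial -2·x^2·y^1 ↦ -2·X^2·Y^1·Z^0.
  monomial 2·x^2·y^0 ↦ 2·X^2·Y^0·Z^1.
  monomial 3·x^1·y^2 ↦ 3·X^1·Y^2·Z^0.
  monomial 3·x^1·y^1 ↦ 3·X^1·Y^1·Z^1.
  monomial 2·x^1·y^0 ↦ 2·X^1·Y^0·Z^2.
  monomial -2·x^0·y^3 ↦ -2·X^0·Y^3·Z^0.
  monomial 3·x^0·y^2 ↦ 3·X^0·Y^2·Z^1.
  monomial 2·x^0·y^1 ↦ 2·X^0·Y^1·Z^2.
  monomial 3·x^0·y^0 ↦ 3·X^0·Y^0·Z^3.
Collecting: F(X, Y, Z) = -X**3 - 2*X**2*Y + 2*X**2*Z + 3*X*Y**2 + 3*X*Y*Z + 2*X*Z**2 - 2*Y**3 + 3*Y**2*Z + 2*Y*Z**2 + 3*Z**3.


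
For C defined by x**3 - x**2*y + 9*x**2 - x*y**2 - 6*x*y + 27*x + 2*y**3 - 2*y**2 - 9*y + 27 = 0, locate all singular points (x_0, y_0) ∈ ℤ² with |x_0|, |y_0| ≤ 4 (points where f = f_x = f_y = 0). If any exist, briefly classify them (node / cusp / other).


Singular points: {(-3, 0)}; classification: cusp.

Compute partial derivatives:
  f_x = 3*x**2 - 2*x*y + 18*x - y**2 - 6*y + 27.
  f_y = -x**2 - 2*x*y - 6*x + 6*y**2 - 4*y - 9.
Scan x_0 ∈ {−4, ..., 4}. For each x_0, f_y(x_0, y) is a polynomial in y; find its integer roots y ∈ {−4, ..., 4}, then test f_x and f at those candidates.
  x = -4: f_y(-4, y) = 6*y**2 + 4*y - 1; no integer root y with |y| ≤ 4.
  x = -3: f_y(-3, y) = 6*y**2 + 2*y; vanishes at y ∈ {0}. (-3, 0): f_x = 0, f = 0 — SINGULAR.
  x = -2: f_y(-2, y) = 6*y**2 - 1; no integer root y with |y| ≤ 4.
  x = -1: f_y(-1, y) = 6*y**2 - 2*y - 4; vanishes at y ∈ {1}. (-1, 1): f_x = 7 ≠ 0.
  x = 0: f_y(0, y) = 6*y**2 - 4*y - 9; no integer root y with |y| ≤ 4.
  x = 1: f_y(1, y) = 6*y**2 - 6*y - 16; no integer root y with |y| ≤ 4.
  x = 2: f_y(2, y) = 6*y**2 - 8*y - 25; no integer root y with |y| ≤ 4.
  x = 3: f_y(3, y) = 6*y**2 - 10*y - 36; no integer root y with |y| ≤ 4.
  x = 4: f_y(4, y) = 6*y**2 - 12*y - 49; no integer root y with |y| ≤ 4.
Only singular point on the grid: (-3, 0).
Classify: substitute x = -3 + u, y = 0 + v and expand: f = u**3 - u**2*v - u*v**2 + 2*v**3 + v**2.
No constant or linear terms (consistent with a singular point). Quadratic part: v**2. Cubic part: u**3 - u**2*v - u*v**2 + 2*v**3.
The quadratic part v**2 is a perfect square, so there is a single (double) tangent line v = 0, i.e. y = 0. Restricting the cubic part to that line (v = 0) leaves u**3 ≠ 0, so f is not divisible by v and the branch is v² ≈ -u**3 to lowest order — this is a cusp.
Classification: cusp.
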